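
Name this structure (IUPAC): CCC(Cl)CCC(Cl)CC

The longest carbon chain is 8 atoms: the parent is octane.
Both numbering directions give the same locant set; either may be used.
With this numbering: chloro groups at C-3 and C-6.
Assembling the pieces gives 3,6-dichlorooctane.

3,6-dichlorooctane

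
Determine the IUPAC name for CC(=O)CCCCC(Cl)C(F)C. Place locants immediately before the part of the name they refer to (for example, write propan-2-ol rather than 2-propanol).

7-chloro-8-fluorononan-2-one

The longest carbon chain that includes the carbonyl has 9 carbons, so the parent hydride is nonane.
A ketone (C=O on an internal carbon) is the principal characteristic group, giving the suffix -one.
Number the chain so that numbering from this end puts the carbonyl group at C-2 rather than C-8.
That gives the carbonyl at C-2; a chloro group at C-7; a fluoro group at C-8.
Prefixes are listed alphabetically: chloro, fluoro.
The name is 7-chloro-8-fluorononan-2-one.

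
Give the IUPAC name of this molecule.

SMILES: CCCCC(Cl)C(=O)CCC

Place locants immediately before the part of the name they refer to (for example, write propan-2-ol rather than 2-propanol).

5-chlorononan-4-one

The longest chain bearing the carbonyl is 9 carbons long (nonane).
A ketone (C=O on an internal carbon) is the principal characteristic group, giving the suffix -one.
The numbering direction is chosen so that numbering from this end puts the carbonyl group at C-4 rather than C-6.
This places the carbonyl at C-4; a chloro group at C-5.
The name is 5-chlorononan-4-one.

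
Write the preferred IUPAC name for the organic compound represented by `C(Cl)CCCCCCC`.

The longest carbon chain is 8 atoms: the parent is octane.
The numbering direction is chosen so that the substituent locant set {1} is lower than {8} at the first point of difference.
This places a chloro group at C-1.
Assembling the pieces gives 1-chlorooctane.

1-chlorooctane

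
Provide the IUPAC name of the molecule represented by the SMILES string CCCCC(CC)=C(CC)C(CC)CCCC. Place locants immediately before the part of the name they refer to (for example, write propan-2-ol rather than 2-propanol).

The longest chain bearing the multiple bond is 11 carbons long (undecane).
A C=C double bond in the chain gives the infix -ene-.
Choose the numbering such that numbering from this end puts the double bond at C-5 rather than C-6.
With this numbering: the double bond between C-5 and C-6; ethyl groups at C-5 and C-6 and C-7.
Assembling the pieces gives 5,6,7-triethylundec-5-ene.

5,6,7-triethylundec-5-ene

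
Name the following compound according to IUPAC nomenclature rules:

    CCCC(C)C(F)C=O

2-fluoro-3-methylhexanal

The longest carbon chain that includes the –CHO group has 6 carbons, so the parent hydride is hexane.
The principal characteristic group is an aldehyde (terminal –CHO), named with the suffix -al.
Choose the numbering such that the aldehyde carbon is C-1 by definition.
With this numbering: a fluoro group at C-2; a methyl group at C-3.
Substituent prefixes are cited in alphabetical order (multiplying prefixes like di-/tri- are ignored for ordering).
Assembling the pieces gives 2-fluoro-3-methylhexanal.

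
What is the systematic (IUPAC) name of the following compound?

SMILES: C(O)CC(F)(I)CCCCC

Counting along the main chain through the –OH group gives 8 carbons: the parent is octane.
The highest-priority functional group is an alcohol (–OH), so the name ends in -ol.
Choose the numbering such that numbering from this end puts the hydroxyl group at C-1 rather than C-8.
That gives the hydroxyl at C-1; a fluoro group at C-3; an iodo group at C-3.
Prefixes are listed alphabetically: fluoro, iodo.
Assembling the pieces gives 3-fluoro-3-iodooctan-1-ol.

3-fluoro-3-iodooctan-1-ol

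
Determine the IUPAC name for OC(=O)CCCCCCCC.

Counting along the main chain through the –COOH group gives 9 carbons: the parent is nonane.
The principal characteristic group is a carboxylic acid (terminal –COOH), named with the suffix -oic acid.
Number the chain so that the carboxylic acid carbon is C-1 by definition.
Assembling the pieces gives nonanoic acid.

nonanoic acid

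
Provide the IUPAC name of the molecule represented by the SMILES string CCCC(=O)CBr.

The longest chain bearing the carbonyl is 5 carbons long (pentane).
The principal characteristic group is a ketone (C=O on an internal carbon), named with the suffix -one.
Number the chain so that numbering from this end puts the carbonyl group at C-2 rather than C-4.
This places the carbonyl at C-2; a bromo group at C-1.
Putting it together: 1-bromopentan-2-one.

1-bromopentan-2-one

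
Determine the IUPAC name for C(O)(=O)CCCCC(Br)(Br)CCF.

Counting along the main chain through the –COOH group gives 8 carbons: the parent is octane.
The principal characteristic group is a carboxylic acid (terminal –COOH), named with the suffix -oic acid.
Number the chain so that the carboxylic acid carbon is C-1 by definition.
That gives two bromo groups at C-6; a fluoro group at C-8.
Substituent prefixes are cited in alphabetical order (multiplying prefixes like di-/tri- are ignored for ordering).
The name is 6,6-dibromo-8-fluorooctanoic acid.

6,6-dibromo-8-fluorooctanoic acid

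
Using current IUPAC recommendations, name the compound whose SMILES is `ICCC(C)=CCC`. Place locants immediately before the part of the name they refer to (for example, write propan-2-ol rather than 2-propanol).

1-iodo-3-methylhex-3-ene

The longest carbon chain that includes the multiple bond has 6 carbons, so the parent hydride is hexane.
A C=C double bond in the chain gives the infix -ene-.
Choose the numbering such that the substituent locant set {1,3} is lower than {4,6} at the first point of difference.
With this numbering: the double bond between C-3 and C-4; an iodo group at C-1; a methyl group at C-3.
Prefixes are listed alphabetically: iodo, methyl.
Putting it together: 1-iodo-3-methylhex-3-ene.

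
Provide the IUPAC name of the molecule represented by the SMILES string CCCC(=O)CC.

hexan-3-one

The longest carbon chain that includes the carbonyl has 6 carbons, so the parent hydride is hexane.
A ketone (C=O on an internal carbon) is the principal characteristic group, giving the suffix -one.
The numbering direction is chosen so that numbering from this end puts the carbonyl group at C-3 rather than C-4.
With this numbering: the carbonyl at C-3.
Putting it together: hexan-3-one.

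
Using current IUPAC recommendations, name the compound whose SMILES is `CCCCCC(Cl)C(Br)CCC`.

The longest carbon chain is 10 atoms: the parent is decane.
The numbering direction is chosen so that the substituent locant set {4,5} is lower than {6,7} at the first point of difference.
This places a bromo group at C-4; a chloro group at C-5.
The substituents are ordered alphabetically, ignoring any di-/tri- multipliers.
The name is 4-bromo-5-chlorodecane.

4-bromo-5-chlorodecane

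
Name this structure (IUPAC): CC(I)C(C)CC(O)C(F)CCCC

6-fluoro-2-iodo-3-methyldecan-5-ol

The longest chain bearing the –OH group is 10 carbons long (decane).
The highest-priority functional group is an alcohol (–OH), so the name ends in -ol.
Choose the numbering such that numbering from this end puts the hydroxyl group at C-5 rather than C-6.
This places the hydroxyl at C-5; a fluoro group at C-6; an iodo group at C-2; a methyl group at C-3.
Substituent prefixes are cited in alphabetical order (multiplying prefixes like di-/tri- are ignored for ordering).
Assembling the pieces gives 6-fluoro-2-iodo-3-methyldecan-5-ol.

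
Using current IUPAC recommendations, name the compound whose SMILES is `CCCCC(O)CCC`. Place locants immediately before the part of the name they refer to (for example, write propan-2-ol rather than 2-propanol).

Counting along the main chain through the –OH group gives 8 carbons: the parent is octane.
An alcohol (–OH) is the principal characteristic group, giving the suffix -ol.
Choose the numbering such that numbering from this end puts the hydroxyl group at C-4 rather than C-5.
With this numbering: the hydroxyl at C-4.
Putting it together: octan-4-ol.

octan-4-ol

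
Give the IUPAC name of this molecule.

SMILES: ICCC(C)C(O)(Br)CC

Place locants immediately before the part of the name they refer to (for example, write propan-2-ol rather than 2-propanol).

Counting along the main chain through the –OH group gives 6 carbons: the parent is hexane.
An alcohol (–OH) is the principal characteristic group, giving the suffix -ol.
Choose the numbering such that numbering from this end puts the hydroxyl group at C-3 rather than C-4.
This places the hydroxyl at C-3; a bromo group at C-3; an iodo group at C-6; a methyl group at C-4.
Substituent prefixes are cited in alphabetical order (multiplying prefixes like di-/tri- are ignored for ordering).
The name is 3-bromo-6-iodo-4-methylhexan-3-ol.

3-bromo-6-iodo-4-methylhexan-3-ol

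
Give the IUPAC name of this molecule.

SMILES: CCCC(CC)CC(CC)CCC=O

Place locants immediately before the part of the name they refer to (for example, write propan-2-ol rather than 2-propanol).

4,6-diethylnonanal

The longest chain bearing the –CHO group is 9 carbons long (nonane).
An aldehyde (terminal –CHO) is the principal characteristic group, giving the suffix -al.
Choose the numbering such that the aldehyde carbon is C-1 by definition.
With this numbering: ethyl groups at C-4 and C-6.
The name is 4,6-diethylnonanal.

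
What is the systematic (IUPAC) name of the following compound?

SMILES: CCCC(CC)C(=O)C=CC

The longest chain bearing the carbonyl and the multiple bond is 8 carbons long (octane).
A ketone (C=O on an internal carbon) is the principal characteristic group, giving the suffix -one.
A C=C double bond in the chain gives the infix -ene-.
Number the chain so that numbering from this end puts the carbonyl group at C-4 rather than C-5.
With this numbering: the carbonyl at C-4; the double bond between C-2 and C-3; an ethyl group at C-5.
The name is 5-ethyloct-2-en-4-one.

5-ethyloct-2-en-4-one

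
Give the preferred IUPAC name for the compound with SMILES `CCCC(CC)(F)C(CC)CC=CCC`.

6,7-diethyl-7-fluorodec-3-ene

The longest chain bearing the multiple bond is 10 carbons long (decane).
The chain contains a C=C double bond, so the unsaturation ending is -ene.
The numbering direction is chosen so that numbering from this end puts the double bond at C-3 rather than C-7.
That gives the double bond between C-3 and C-4; ethyl groups at C-6 and C-7; a fluoro group at C-7.
Prefixes are listed alphabetically: ethyl, fluoro.
Assembling the pieces gives 6,7-diethyl-7-fluorodec-3-ene.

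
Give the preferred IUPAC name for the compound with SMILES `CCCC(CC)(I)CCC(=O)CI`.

The longest carbon chain that includes the carbonyl has 8 carbons, so the parent hydride is octane.
A ketone (C=O on an internal carbon) is the principal characteristic group, giving the suffix -one.
Number the chain so that numbering from this end puts the carbonyl group at C-2 rather than C-7.
That gives the carbonyl at C-2; an ethyl group at C-5; iodo groups at C-1 and C-5.
The substituents are ordered alphabetically, ignoring any di-/tri- multipliers.
The name is 5-ethyl-1,5-diiodooctan-2-one.

5-ethyl-1,5-diiodooctan-2-one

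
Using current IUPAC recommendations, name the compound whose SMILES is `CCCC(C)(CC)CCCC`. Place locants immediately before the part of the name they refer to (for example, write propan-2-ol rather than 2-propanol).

The longest continuous carbon chain has 8 atoms, so the parent hydride is octane.
The numbering direction is chosen so that the substituent locant set {4,4} is lower than {5,5} at the first point of difference.
This places an ethyl group at C-4; a methyl group at C-4.
Substituent prefixes are cited in alphabetical order (multiplying prefixes like di-/tri- are ignored for ordering).
Assembling the pieces gives 4-ethyl-4-methyloctane.

4-ethyl-4-methyloctane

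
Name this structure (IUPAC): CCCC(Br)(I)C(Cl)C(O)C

4-bromo-3-chloro-4-iodoheptan-2-ol

Counting along the main chain through the –OH group gives 7 carbons: the parent is heptane.
The highest-priority functional group is an alcohol (–OH), so the name ends in -ol.
Choose the numbering such that numbering from this end puts the hydroxyl group at C-2 rather than C-6.
That gives the hydroxyl at C-2; a bromo group at C-4; a chloro group at C-3; an iodo group at C-4.
Substituent prefixes are cited in alphabetical order (multiplying prefixes like di-/tri- are ignored for ordering).
The name is 4-bromo-3-chloro-4-iodoheptan-2-ol.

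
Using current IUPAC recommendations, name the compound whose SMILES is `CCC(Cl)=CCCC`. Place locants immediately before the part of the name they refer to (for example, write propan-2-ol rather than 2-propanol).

3-chlorohept-3-ene

Counting along the main chain through the multiple bond gives 7 carbons: the parent is heptane.
The chain contains a C=C double bond, so the unsaturation ending is -ene.
Number the chain so that numbering from this end puts the double bond at C-3 rather than C-4.
With this numbering: the double bond between C-3 and C-4; a chloro group at C-3.
The name is 3-chlorohept-3-ene.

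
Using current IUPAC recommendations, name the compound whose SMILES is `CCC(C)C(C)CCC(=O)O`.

4,5-dimethylheptanoic acid

The longest carbon chain that includes the –COOH group has 7 carbons, so the parent hydride is heptane.
The principal characteristic group is a carboxylic acid (terminal –COOH), named with the suffix -oic acid.
The numbering direction is chosen so that the carboxylic acid carbon is C-1 by definition.
That gives methyl groups at C-4 and C-5.
Putting it together: 4,5-dimethylheptanoic acid.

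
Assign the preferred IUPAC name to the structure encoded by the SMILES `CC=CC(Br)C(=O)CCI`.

The longest carbon chain that includes the carbonyl and the multiple bond has 7 carbons, so the parent hydride is heptane.
The highest-priority functional group is a ketone (C=O on an internal carbon), so the name ends in -one.
A C=C double bond in the chain gives the infix -ene-.
Choose the numbering such that numbering from this end puts the carbonyl group at C-3 rather than C-5.
With this numbering: the carbonyl at C-3; the double bond between C-5 and C-6; a bromo group at C-4; an iodo group at C-1.
Prefixes are listed alphabetically: bromo, iodo.
Putting it together: 4-bromo-1-iodohept-5-en-3-one.

4-bromo-1-iodohept-5-en-3-one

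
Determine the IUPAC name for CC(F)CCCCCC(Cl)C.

The longest continuous carbon chain has 9 atoms, so the parent hydride is nonane.
Choose the numbering such that the locant sets are identical either way, so the alphabetically earlier chloro substituent takes the lower locant (2 rather than 8).
With this numbering: a chloro group at C-2; a fluoro group at C-8.
Substituent prefixes are cited in alphabetical order (multiplying prefixes like di-/tri- are ignored for ordering).
Putting it together: 2-chloro-8-fluorononane.

2-chloro-8-fluorononane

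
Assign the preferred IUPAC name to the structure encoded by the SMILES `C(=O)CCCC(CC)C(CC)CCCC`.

5,6-diethyldecanal

The longest chain bearing the –CHO group is 10 carbons long (decane).
The highest-priority functional group is an aldehyde (terminal –CHO), so the name ends in -al.
Number the chain so that the aldehyde carbon is C-1 by definition.
This places ethyl groups at C-5 and C-6.
Putting it together: 5,6-diethyldecanal.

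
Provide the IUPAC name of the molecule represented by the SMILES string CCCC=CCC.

hept-3-ene

The longest chain bearing the multiple bond is 7 carbons long (heptane).
The chain contains a C=C double bond, so the unsaturation ending is -ene.
The numbering direction is chosen so that numbering from this end puts the double bond at C-3 rather than C-4.
With this numbering: the double bond between C-3 and C-4.
The name is hept-3-ene.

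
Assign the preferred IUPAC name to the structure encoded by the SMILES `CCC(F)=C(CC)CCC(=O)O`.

4-ethyl-5-fluorohept-4-enoic acid

The longest chain bearing the –COOH group and the multiple bond is 7 carbons long (heptane).
A carboxylic acid (terminal –COOH) is the principal characteristic group, giving the suffix -oic acid.
A C=C double bond in the chain gives the infix -ene-.
Number the chain so that the carboxylic acid carbon is C-1 by definition.
This places the double bond between C-4 and C-5; an ethyl group at C-4; a fluoro group at C-5.
Prefixes are listed alphabetically: ethyl, fluoro.
Putting it together: 4-ethyl-5-fluorohept-4-enoic acid.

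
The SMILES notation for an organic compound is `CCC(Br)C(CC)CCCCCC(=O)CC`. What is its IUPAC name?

10-bromo-9-ethyldodecan-3-one

Counting along the main chain through the carbonyl gives 12 carbons: the parent is dodecane.
The highest-priority functional group is a ketone (C=O on an internal carbon), so the name ends in -one.
Choose the numbering such that numbering from this end puts the carbonyl group at C-3 rather than C-10.
This places the carbonyl at C-3; a bromo group at C-10; an ethyl group at C-9.
Prefixes are listed alphabetically: bromo, ethyl.
The name is 10-bromo-9-ethyldodecan-3-one.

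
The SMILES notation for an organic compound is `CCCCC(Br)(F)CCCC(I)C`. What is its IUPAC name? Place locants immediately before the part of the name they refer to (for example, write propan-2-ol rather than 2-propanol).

6-bromo-6-fluoro-2-iododecane

The longest carbon chain is 10 atoms: the parent is decane.
The numbering direction is chosen so that the substituent locant set {2,6,6} is lower than {5,5,9} at the first point of difference.
This places a bromo group at C-6; a fluoro group at C-6; an iodo group at C-2.
Prefixes are listed alphabetically: bromo, fluoro, iodo.
The name is 6-bromo-6-fluoro-2-iododecane.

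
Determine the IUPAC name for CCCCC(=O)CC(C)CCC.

The longest chain bearing the carbonyl is 10 carbons long (decane).
The highest-priority functional group is a ketone (C=O on an internal carbon), so the name ends in -one.
The numbering direction is chosen so that numbering from this end puts the carbonyl group at C-5 rather than C-6.
That gives the carbonyl at C-5; a methyl group at C-7.
The name is 7-methyldecan-5-one.

7-methyldecan-5-one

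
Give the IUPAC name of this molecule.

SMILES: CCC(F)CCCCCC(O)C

8-fluorodecan-2-ol

The longest carbon chain that includes the –OH group has 10 carbons, so the parent hydride is decane.
An alcohol (–OH) is the principal characteristic group, giving the suffix -ol.
The numbering direction is chosen so that numbering from this end puts the hydroxyl group at C-2 rather than C-9.
This places the hydroxyl at C-2; a fluoro group at C-8.
Assembling the pieces gives 8-fluorodecan-2-ol.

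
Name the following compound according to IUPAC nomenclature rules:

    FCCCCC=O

The longest chain bearing the –CHO group is 5 carbons long (pentane).
The highest-priority functional group is an aldehyde (terminal –CHO), so the name ends in -al.
Choose the numbering such that the aldehyde carbon is C-1 by definition.
With this numbering: a fluoro group at C-5.
Assembling the pieces gives 5-fluoropentanal.

5-fluoropentanal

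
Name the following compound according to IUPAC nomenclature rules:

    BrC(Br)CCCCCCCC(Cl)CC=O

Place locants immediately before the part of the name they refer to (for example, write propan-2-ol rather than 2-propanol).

11,11-dibromo-3-chloroundecanal

The longest carbon chain that includes the –CHO group has 11 carbons, so the parent hydride is undecane.
An aldehyde (terminal –CHO) is the principal characteristic group, giving the suffix -al.
Number the chain so that the aldehyde carbon is C-1 by definition.
That gives two bromo groups at C-11; a chloro group at C-3.
Prefixes are listed alphabetically: bromo, chloro.
The name is 11,11-dibromo-3-chloroundecanal.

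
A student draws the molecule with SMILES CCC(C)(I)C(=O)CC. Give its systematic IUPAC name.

Counting along the main chain through the carbonyl gives 6 carbons: the parent is hexane.
The principal characteristic group is a ketone (C=O on an internal carbon), named with the suffix -one.
Choose the numbering such that numbering from this end puts the carbonyl group at C-3 rather than C-4.
With this numbering: the carbonyl at C-3; an iodo group at C-4; a methyl group at C-4.
Substituent prefixes are cited in alphabetical order (multiplying prefixes like di-/tri- are ignored for ordering).
Putting it together: 4-iodo-4-methylhexan-3-one.

4-iodo-4-methylhexan-3-one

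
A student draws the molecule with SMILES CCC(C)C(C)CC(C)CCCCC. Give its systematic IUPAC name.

3,4,6-trimethylundecane

The longest carbon chain is 11 atoms: the parent is undecane.
Choose the numbering such that the substituent locant set {3,4,6} is lower than {6,8,9} at the first point of difference.
This places methyl groups at C-3 and C-4 and C-6.
Assembling the pieces gives 3,4,6-trimethylundecane.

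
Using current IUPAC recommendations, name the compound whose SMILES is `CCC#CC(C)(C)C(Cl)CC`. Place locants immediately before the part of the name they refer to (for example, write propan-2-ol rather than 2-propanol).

6-chloro-5,5-dimethyloct-3-yne

Counting along the main chain through the multiple bond gives 8 carbons: the parent is octane.
A C≡C triple bond in the chain gives the infix -yne-.
Choose the numbering such that numbering from this end puts the triple bond at C-3 rather than C-5.
This places the triple bond between C-3 and C-4; a chloro group at C-6; two methyl groups at C-5.
The substituents are ordered alphabetically, ignoring any di-/tri- multipliers.
The name is 6-chloro-5,5-dimethyloct-3-yne.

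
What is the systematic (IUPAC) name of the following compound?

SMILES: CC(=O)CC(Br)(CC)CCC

The longest chain bearing the carbonyl is 7 carbons long (heptane).
The highest-priority functional group is a ketone (C=O on an internal carbon), so the name ends in -one.
The numbering direction is chosen so that numbering from this end puts the carbonyl group at C-2 rather than C-6.
With this numbering: the carbonyl at C-2; a bromo group at C-4; an ethyl group at C-4.
Substituent prefixes are cited in alphabetical order (multiplying prefixes like di-/tri- are ignored for ordering).
The name is 4-bromo-4-ethylheptan-2-one.

4-bromo-4-ethylheptan-2-one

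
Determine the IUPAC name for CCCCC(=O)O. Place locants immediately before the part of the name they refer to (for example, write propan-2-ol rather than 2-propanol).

pentanoic acid

The longest chain bearing the –COOH group is 5 carbons long (pentane).
A carboxylic acid (terminal –COOH) is the principal characteristic group, giving the suffix -oic acid.
Choose the numbering such that the carboxylic acid carbon is C-1 by definition.
Assembling the pieces gives pentanoic acid.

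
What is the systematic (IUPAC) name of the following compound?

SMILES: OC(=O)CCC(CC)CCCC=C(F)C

4-ethyl-9-fluorodec-8-enoic acid

The longest carbon chain that includes the –COOH group and the multiple bond has 10 carbons, so the parent hydride is decane.
The highest-priority functional group is a carboxylic acid (terminal –COOH), so the name ends in -oic acid.
A C=C double bond in the chain gives the infix -ene-.
Number the chain so that the carboxylic acid carbon is C-1 by definition.
With this numbering: the double bond between C-8 and C-9; an ethyl group at C-4; a fluoro group at C-9.
Substituent prefixes are cited in alphabetical order (multiplying prefixes like di-/tri- are ignored for ordering).
Putting it together: 4-ethyl-9-fluorodec-8-enoic acid.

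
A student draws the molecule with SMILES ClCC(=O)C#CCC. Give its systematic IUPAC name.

The longest chain bearing the carbonyl and the multiple bond is 6 carbons long (hexane).
The highest-priority functional group is a ketone (C=O on an internal carbon), so the name ends in -one.
The chain contains a C≡C triple bond, so the unsaturation ending is -yne.
The numbering direction is chosen so that numbering from this end puts the carbonyl group at C-2 rather than C-5.
That gives the carbonyl at C-2; the triple bond between C-3 and C-4; a chloro group at C-1.
Assembling the pieces gives 1-chlorohex-3-yn-2-one.

1-chlorohex-3-yn-2-one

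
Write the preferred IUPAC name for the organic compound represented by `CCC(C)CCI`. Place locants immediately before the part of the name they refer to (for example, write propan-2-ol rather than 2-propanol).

1-iodo-3-methylpentane

The parent chain contains 5 carbons (pentane).
Choose the numbering such that the substituent locant set {1,3} is lower than {3,5} at the first point of difference.
That gives an iodo group at C-1; a methyl group at C-3.
Prefixes are listed alphabetically: iodo, methyl.
Assembling the pieces gives 1-iodo-3-methylpentane.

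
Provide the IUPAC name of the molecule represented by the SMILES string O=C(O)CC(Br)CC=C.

The longest chain bearing the –COOH group and the multiple bond is 6 carbons long (hexane).
The principal characteristic group is a carboxylic acid (terminal –COOH), named with the suffix -oic acid.
A C=C double bond in the chain gives the infix -ene-.
The numbering direction is chosen so that the carboxylic acid carbon is C-1 by definition.
This places the double bond between C-5 and C-6; a bromo group at C-3.
Assembling the pieces gives 3-bromohex-5-enoic acid.

3-bromohex-5-enoic acid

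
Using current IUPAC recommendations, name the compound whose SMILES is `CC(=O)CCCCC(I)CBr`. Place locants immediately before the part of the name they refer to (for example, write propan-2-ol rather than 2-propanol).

8-bromo-7-iodooctan-2-one

Counting along the main chain through the carbonyl gives 8 carbons: the parent is octane.
A ketone (C=O on an internal carbon) is the principal characteristic group, giving the suffix -one.
The numbering direction is chosen so that numbering from this end puts the carbonyl group at C-2 rather than C-7.
That gives the carbonyl at C-2; a bromo group at C-8; an iodo group at C-7.
Substituent prefixes are cited in alphabetical order (multiplying prefixes like di-/tri- are ignored for ordering).
Assembling the pieces gives 8-bromo-7-iodooctan-2-one.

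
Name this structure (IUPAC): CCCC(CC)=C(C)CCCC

4-ethyl-5-methylnon-4-ene

The longest chain bearing the multiple bond is 9 carbons long (nonane).
The chain contains a C=C double bond, so the unsaturation ending is -ene.
The numbering direction is chosen so that numbering from this end puts the double bond at C-4 rather than C-5.
That gives the double bond between C-4 and C-5; an ethyl group at C-4; a methyl group at C-5.
The substituents are ordered alphabetically, ignoring any di-/tri- multipliers.
Putting it together: 4-ethyl-5-methylnon-4-ene.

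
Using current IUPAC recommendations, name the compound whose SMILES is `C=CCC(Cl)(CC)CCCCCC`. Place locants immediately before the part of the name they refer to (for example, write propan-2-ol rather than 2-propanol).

The longest carbon chain that includes the multiple bond has 10 carbons, so the parent hydride is decane.
A C=C double bond in the chain gives the infix -ene-.
Choose the numbering such that numbering from this end puts the double bond at C-1 rather than C-9.
With this numbering: the double bond between C-1 and C-2; a chloro group at C-4; an ethyl group at C-4.
Prefixes are listed alphabetically: chloro, ethyl.
The name is 4-chloro-4-ethyldec-1-ene.

4-chloro-4-ethyldec-1-ene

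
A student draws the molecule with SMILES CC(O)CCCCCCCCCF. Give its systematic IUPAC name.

11-fluoroundecan-2-ol

The longest carbon chain that includes the –OH group has 11 carbons, so the parent hydride is undecane.
The principal characteristic group is an alcohol (–OH), named with the suffix -ol.
Number the chain so that numbering from this end puts the hydroxyl group at C-2 rather than C-10.
With this numbering: the hydroxyl at C-2; a fluoro group at C-11.
Assembling the pieces gives 11-fluoroundecan-2-ol.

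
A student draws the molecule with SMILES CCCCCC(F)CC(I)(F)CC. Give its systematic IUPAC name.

3,5-difluoro-3-iododecane

The longest carbon chain is 10 atoms: the parent is decane.
Number the chain so that the substituent locant set {3,3,5} is lower than {6,8,8} at the first point of difference.
That gives fluoro groups at C-3 and C-5; an iodo group at C-3.
Prefixes are listed alphabetically: fluoro, iodo.
The name is 3,5-difluoro-3-iododecane.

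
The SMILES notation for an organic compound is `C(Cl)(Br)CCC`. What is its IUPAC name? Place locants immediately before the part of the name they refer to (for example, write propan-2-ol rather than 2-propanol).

The longest continuous carbon chain has 4 atoms, so the parent hydride is butane.
Number the chain so that the substituent locant set {1,1} is lower than {4,4} at the first point of difference.
That gives a bromo group at C-1; a chloro group at C-1.
Prefixes are listed alphabetically: bromo, chloro.
The name is 1-bromo-1-chlorobutane.

1-bromo-1-chlorobutane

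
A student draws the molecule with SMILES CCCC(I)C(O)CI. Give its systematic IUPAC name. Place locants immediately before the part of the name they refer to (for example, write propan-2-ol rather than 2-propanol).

Counting along the main chain through the –OH group gives 6 carbons: the parent is hexane.
The highest-priority functional group is an alcohol (–OH), so the name ends in -ol.
Choose the numbering such that numbering from this end puts the hydroxyl group at C-2 rather than C-5.
With this numbering: the hydroxyl at C-2; iodo groups at C-1 and C-3.
The name is 1,3-diiodohexan-2-ol.

1,3-diiodohexan-2-ol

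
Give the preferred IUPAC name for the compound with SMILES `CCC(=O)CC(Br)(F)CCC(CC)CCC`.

The longest chain bearing the carbonyl is 11 carbons long (undecane).
The principal characteristic group is a ketone (C=O on an internal carbon), named with the suffix -one.
Number the chain so that numbering from this end puts the carbonyl group at C-3 rather than C-9.
With this numbering: the carbonyl at C-3; a bromo group at C-5; an ethyl group at C-8; a fluoro group at C-5.
Prefixes are listed alphabetically: bromo, ethyl, fluoro.
Putting it together: 5-bromo-8-ethyl-5-fluoroundecan-3-one.

5-bromo-8-ethyl-5-fluoroundecan-3-one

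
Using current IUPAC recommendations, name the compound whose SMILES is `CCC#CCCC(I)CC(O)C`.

Counting along the main chain through the –OH group and the multiple bond gives 10 carbons: the parent is decane.
The highest-priority functional group is an alcohol (–OH), so the name ends in -ol.
There is one C≡C triple bond, indicated by the ending -yne.
The numbering direction is chosen so that numbering from this end puts the hydroxyl group at C-2 rather than C-9.
That gives the hydroxyl at C-2; the triple bond between C-7 and C-8; an iodo group at C-4.
Putting it together: 4-iododec-7-yn-2-ol.

4-iododec-7-yn-2-ol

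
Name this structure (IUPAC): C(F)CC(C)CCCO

6-fluoro-4-methylhexan-1-ol

The longest chain bearing the –OH group is 6 carbons long (hexane).
The highest-priority functional group is an alcohol (–OH), so the name ends in -ol.
Number the chain so that numbering from this end puts the hydroxyl group at C-1 rather than C-6.
This places the hydroxyl at C-1; a fluoro group at C-6; a methyl group at C-4.
The substituents are ordered alphabetically, ignoring any di-/tri- multipliers.
Putting it together: 6-fluoro-4-methylhexan-1-ol.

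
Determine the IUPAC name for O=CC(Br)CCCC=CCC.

Counting along the main chain through the –CHO group and the multiple bond gives 9 carbons: the parent is nonane.
An aldehyde (terminal –CHO) is the principal characteristic group, giving the suffix -al.
A C=C double bond in the chain gives the infix -ene-.
Number the chain so that the aldehyde carbon is C-1 by definition.
That gives the double bond between C-6 and C-7; a bromo group at C-2.
Putting it together: 2-bromonon-6-enal.

2-bromonon-6-enal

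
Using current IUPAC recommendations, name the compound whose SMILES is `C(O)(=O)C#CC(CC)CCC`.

4-ethylhept-2-ynoic acid

The longest chain bearing the –COOH group and the multiple bond is 7 carbons long (heptane).
The highest-priority functional group is a carboxylic acid (terminal –COOH), so the name ends in -oic acid.
The chain contains a C≡C triple bond, so the unsaturation ending is -yne.
The numbering direction is chosen so that the carboxylic acid carbon is C-1 by definition.
This places the triple bond between C-2 and C-3; an ethyl group at C-4.
Assembling the pieces gives 4-ethylhept-2-ynoic acid.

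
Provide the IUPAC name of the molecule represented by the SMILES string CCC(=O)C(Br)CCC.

Counting along the main chain through the carbonyl gives 7 carbons: the parent is heptane.
The principal characteristic group is a ketone (C=O on an internal carbon), named with the suffix -one.
Number the chain so that numbering from this end puts the carbonyl group at C-3 rather than C-5.
That gives the carbonyl at C-3; a bromo group at C-4.
The name is 4-bromoheptan-3-one.

4-bromoheptan-3-one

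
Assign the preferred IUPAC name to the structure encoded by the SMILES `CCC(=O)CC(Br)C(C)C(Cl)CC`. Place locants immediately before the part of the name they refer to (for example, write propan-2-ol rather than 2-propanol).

5-bromo-7-chloro-6-methylnonan-3-one

Counting along the main chain through the carbonyl gives 9 carbons: the parent is nonane.
The highest-priority functional group is a ketone (C=O on an internal carbon), so the name ends in -one.
The numbering direction is chosen so that numbering from this end puts the carbonyl group at C-3 rather than C-7.
With this numbering: the carbonyl at C-3; a bromo group at C-5; a chloro group at C-7; a methyl group at C-6.
Substituent prefixes are cited in alphabetical order (multiplying prefixes like di-/tri- are ignored for ordering).
Assembling the pieces gives 5-bromo-7-chloro-6-methylnonan-3-one.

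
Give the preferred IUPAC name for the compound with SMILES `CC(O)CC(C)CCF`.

6-fluoro-4-methylhexan-2-ol

The longest chain bearing the –OH group is 6 carbons long (hexane).
The principal characteristic group is an alcohol (–OH), named with the suffix -ol.
Number the chain so that numbering from this end puts the hydroxyl group at C-2 rather than C-5.
With this numbering: the hydroxyl at C-2; a fluoro group at C-6; a methyl group at C-4.
The substituents are ordered alphabetically, ignoring any di-/tri- multipliers.
The name is 6-fluoro-4-methylhexan-2-ol.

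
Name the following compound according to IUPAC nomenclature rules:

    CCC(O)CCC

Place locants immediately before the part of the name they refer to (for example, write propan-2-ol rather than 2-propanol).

hexan-3-ol

The longest chain bearing the –OH group is 6 carbons long (hexane).
An alcohol (–OH) is the principal characteristic group, giving the suffix -ol.
Number the chain so that numbering from this end puts the hydroxyl group at C-3 rather than C-4.
This places the hydroxyl at C-3.
The name is hexan-3-ol.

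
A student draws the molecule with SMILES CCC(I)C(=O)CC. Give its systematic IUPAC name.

Counting along the main chain through the carbonyl gives 6 carbons: the parent is hexane.
The principal characteristic group is a ketone (C=O on an internal carbon), named with the suffix -one.
The numbering direction is chosen so that numbering from this end puts the carbonyl group at C-3 rather than C-4.
That gives the carbonyl at C-3; an iodo group at C-4.
Putting it together: 4-iodohexan-3-one.

4-iodohexan-3-one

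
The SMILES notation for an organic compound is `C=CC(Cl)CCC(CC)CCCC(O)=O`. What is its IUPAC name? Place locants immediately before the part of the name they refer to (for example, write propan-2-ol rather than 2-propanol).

The longest carbon chain that includes the –COOH group and the multiple bond has 10 carbons, so the parent hydride is decane.
The highest-priority functional group is a carboxylic acid (terminal –COOH), so the name ends in -oic acid.
There is one C=C double bond, indicated by the ending -ene.
Choose the numbering such that the carboxylic acid carbon is C-1 by definition.
This places the double bond between C-9 and C-10; a chloro group at C-8; an ethyl group at C-5.
Substituent prefixes are cited in alphabetical order (multiplying prefixes like di-/tri- are ignored for ordering).
Assembling the pieces gives 8-chloro-5-ethyldec-9-enoic acid.

8-chloro-5-ethyldec-9-enoic acid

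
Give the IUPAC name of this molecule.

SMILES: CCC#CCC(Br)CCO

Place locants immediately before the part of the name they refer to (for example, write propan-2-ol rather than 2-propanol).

3-bromooct-5-yn-1-ol

The longest carbon chain that includes the –OH group and the multiple bond has 8 carbons, so the parent hydride is octane.
The highest-priority functional group is an alcohol (–OH), so the name ends in -ol.
A C≡C triple bond in the chain gives the infix -yne-.
Choose the numbering such that numbering from this end puts the hydroxyl group at C-1 rather than C-8.
That gives the hydroxyl at C-1; the triple bond between C-5 and C-6; a bromo group at C-3.
Assembling the pieces gives 3-bromooct-5-yn-1-ol.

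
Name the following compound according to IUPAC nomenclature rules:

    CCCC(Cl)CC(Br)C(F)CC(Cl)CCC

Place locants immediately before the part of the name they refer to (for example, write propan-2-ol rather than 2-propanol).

The longest carbon chain is 12 atoms: the parent is dodecane.
Choose the numbering such that the locant sets are identical either way, so the alphabetically earlier bromo substituent takes the lower locant (6 rather than 7).
This places a bromo group at C-6; chloro groups at C-4 and C-9; a fluoro group at C-7.
Prefixes are listed alphabetically: bromo, chloro, fluoro.
Putting it together: 6-bromo-4,9-dichloro-7-fluorododecane.

6-bromo-4,9-dichloro-7-fluorododecane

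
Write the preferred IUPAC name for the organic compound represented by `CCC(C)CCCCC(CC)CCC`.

8-ethyl-3-methylundecane

The parent chain contains 11 carbons (undecane).
The numbering direction is chosen so that the substituent locant set {3,8} is lower than {4,9} at the first point of difference.
That gives an ethyl group at C-8; a methyl group at C-3.
Substituent prefixes are cited in alphabetical order (multiplying prefixes like di-/tri- are ignored for ordering).
Assembling the pieces gives 8-ethyl-3-methylundecane.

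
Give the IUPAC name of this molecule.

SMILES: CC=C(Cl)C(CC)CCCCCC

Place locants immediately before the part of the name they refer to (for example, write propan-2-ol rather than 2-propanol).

The longest chain bearing the multiple bond is 10 carbons long (decane).
The chain contains a C=C double bond, so the unsaturation ending is -ene.
The numbering direction is chosen so that numbering from this end puts the double bond at C-2 rather than C-8.
With this numbering: the double bond between C-2 and C-3; a chloro group at C-3; an ethyl group at C-4.
Prefixes are listed alphabetically: chloro, ethyl.
Assembling the pieces gives 3-chloro-4-ethyldec-2-ene.

3-chloro-4-ethyldec-2-ene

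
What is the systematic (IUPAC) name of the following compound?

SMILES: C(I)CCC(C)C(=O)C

6-iodo-3-methylhexan-2-one

Counting along the main chain through the carbonyl gives 6 carbons: the parent is hexane.
A ketone (C=O on an internal carbon) is the principal characteristic group, giving the suffix -one.
Number the chain so that numbering from this end puts the carbonyl group at C-2 rather than C-5.
This places the carbonyl at C-2; an iodo group at C-6; a methyl group at C-3.
Prefixes are listed alphabetically: iodo, methyl.
Putting it together: 6-iodo-3-methylhexan-2-one.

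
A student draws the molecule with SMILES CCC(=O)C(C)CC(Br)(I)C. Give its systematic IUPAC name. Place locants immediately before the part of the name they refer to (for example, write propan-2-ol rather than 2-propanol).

6-bromo-6-iodo-4-methylheptan-3-one

Counting along the main chain through the carbonyl gives 7 carbons: the parent is heptane.
A ketone (C=O on an internal carbon) is the principal characteristic group, giving the suffix -one.
The numbering direction is chosen so that numbering from this end puts the carbonyl group at C-3 rather than C-5.
This places the carbonyl at C-3; a bromo group at C-6; an iodo group at C-6; a methyl group at C-4.
The substituents are ordered alphabetically, ignoring any di-/tri- multipliers.
Assembling the pieces gives 6-bromo-6-iodo-4-methylheptan-3-one.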